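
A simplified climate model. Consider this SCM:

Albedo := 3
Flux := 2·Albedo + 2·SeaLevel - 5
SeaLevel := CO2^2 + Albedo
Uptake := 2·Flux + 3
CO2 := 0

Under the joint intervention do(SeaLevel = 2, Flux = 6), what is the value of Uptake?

Setting SeaLevel = 2, Flux = 6 by intervention discards those variables' equations.
Uptake = 2·Flux + 3  [with Flux=6]  = 15

15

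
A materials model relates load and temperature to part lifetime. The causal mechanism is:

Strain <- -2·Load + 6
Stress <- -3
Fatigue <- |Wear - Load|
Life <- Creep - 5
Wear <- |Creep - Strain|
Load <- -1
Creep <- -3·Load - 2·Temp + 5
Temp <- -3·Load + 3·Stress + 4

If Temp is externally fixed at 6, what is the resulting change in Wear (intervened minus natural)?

8

Under do(Temp=6), the mechanism Temp <- -3·Load + 3·Stress + 4 is discarded; Temp is fixed at 6.
Strain = -2·Load + 6  [with Load=-1]  = 8
Creep = -3·Load - 2·Temp + 5  [with Load=-1, Temp=6]  = -4
Wear = |Creep - Strain|  [with Creep=-4, Strain=8]  = 12
Without intervention: Strain = -2·Load + 6  [with Load=-1]  = 8; Temp = -3·Load + 3·Stress + 4  [with Load=-1, Stress=-3]  = -2; Creep = -3·Load - 2·Temp + 5  [with Load=-1, Temp=-2]  = 12; Wear = |Creep - Strain|  [with Creep=12, Strain=8]  = 4.
Change = 12 − 4 = 8.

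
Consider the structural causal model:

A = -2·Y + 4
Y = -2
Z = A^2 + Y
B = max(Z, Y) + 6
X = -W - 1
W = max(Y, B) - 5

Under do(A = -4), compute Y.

-2

Under do(A=-4), the mechanism A = -2·Y + 4 is discarded; A is fixed at -4.
Y is not downstream of the intervention, so its value is determined by the original equations.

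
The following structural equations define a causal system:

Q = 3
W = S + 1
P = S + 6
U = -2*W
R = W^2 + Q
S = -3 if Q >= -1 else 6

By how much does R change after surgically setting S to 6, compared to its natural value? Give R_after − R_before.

45

do(S=6) replaces the equation S = -3 if Q >= -1 else 6 with the constant S = 6.
W = S + 1  [with S=6]  = 7
R = W^2 + Q  [with W=7, Q=3]  = 52
Without intervention: S = -3 if Q >= -1 else 6  [with Q=3]  = -3; W = S + 1  [with S=-3]  = -2; R = W^2 + Q  [with W=-2, Q=3]  = 7.
Change = 52 − 7 = 45.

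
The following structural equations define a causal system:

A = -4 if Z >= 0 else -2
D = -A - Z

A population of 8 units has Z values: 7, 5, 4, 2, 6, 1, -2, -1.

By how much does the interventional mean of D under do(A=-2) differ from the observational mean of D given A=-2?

-4.25

Under do(A=-2), A's equation is replaced by A=-2 for every unit. Per-unit D: -5, -3, -2, 0, -4, 1, 4, 3. Mean = -0.75.
Observing A=-2 restricts to units where A's equation naturally yields -2: Z ∈ {-2, -1}. In that subpopulation D = 4, 3, mean 3.5.
Difference = -0.75 − 3.5 = -4.25.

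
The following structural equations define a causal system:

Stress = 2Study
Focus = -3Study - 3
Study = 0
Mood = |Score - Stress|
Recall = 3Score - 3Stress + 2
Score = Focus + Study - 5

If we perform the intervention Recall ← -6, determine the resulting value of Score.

do(Recall=-6) replaces the equation Recall = 3Score - 3Stress + 2 with the constant Recall = -6.
No directed path runs from Recall to Score, so Score keeps its natural value.
Focus = -3Study - 3  [with Study=0]  = -3
Score = Focus + Study - 5  [with Focus=-3, Study=0]  = -8

-8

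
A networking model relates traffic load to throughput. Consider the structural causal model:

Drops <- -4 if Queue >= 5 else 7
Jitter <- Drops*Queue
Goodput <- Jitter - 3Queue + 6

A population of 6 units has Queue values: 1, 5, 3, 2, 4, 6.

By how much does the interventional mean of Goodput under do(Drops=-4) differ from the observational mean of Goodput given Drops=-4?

14

Under do(Drops=-4), Drops's equation is replaced by Drops=-4 for every unit. Per-unit Goodput: -1, -29, -15, -8, -22, -36. Mean = -18.5.
E[Goodput|Drops=-4] averages over only the 2 units with Drops=-4 (Queue = 5, 6): Goodput = -29, -36, mean -32.5.
Difference = -18.5 − (-32.5) = 14.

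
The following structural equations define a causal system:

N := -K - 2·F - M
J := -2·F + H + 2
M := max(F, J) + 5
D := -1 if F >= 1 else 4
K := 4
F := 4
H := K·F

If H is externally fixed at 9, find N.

-21

The intervention breaks the incoming arrows to H: H := K·F no longer applies, and H = 9.
J = -2·F + H + 2  [with F=4, H=9]  = 3
M = max(F, J) + 5  [with F=4, J=3]  = 9
N = -K - 2·F - M  [with K=4, F=4, M=9]  = -21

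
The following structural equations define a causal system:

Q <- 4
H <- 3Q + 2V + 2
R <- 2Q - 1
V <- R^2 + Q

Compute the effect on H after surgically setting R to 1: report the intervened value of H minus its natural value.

Under do(R=1), the mechanism R <- 2Q - 1 is discarded; R is fixed at 1.
V = R^2 + Q  [with R=1, Q=4]  = 5
H = 3Q + 2V + 2  [with Q=4, V=5]  = 24
Without intervention: R = 2Q - 1  [with Q=4]  = 7; V = R^2 + Q  [with R=7, Q=4]  = 53; H = 3Q + 2V + 2  [with Q=4, V=53]  = 120.
Change = 24 − 120 = -96.

-96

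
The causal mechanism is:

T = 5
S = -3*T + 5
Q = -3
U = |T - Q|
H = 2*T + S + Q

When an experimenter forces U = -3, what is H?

-3

do(U=-3) replaces the equation U = |T - Q| with the constant U = -3.
H is not downstream of the intervention, so its value is determined by the original equations.
S = -3*T + 5  [with T=5]  = -10
H = 2*T + S + Q  [with T=5, S=-10, Q=-3]  = -3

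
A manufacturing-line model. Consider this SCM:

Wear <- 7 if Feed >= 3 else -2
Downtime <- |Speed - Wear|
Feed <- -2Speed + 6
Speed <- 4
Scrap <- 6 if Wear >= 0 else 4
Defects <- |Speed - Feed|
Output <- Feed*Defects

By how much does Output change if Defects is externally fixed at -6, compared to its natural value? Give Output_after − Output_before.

24

Under do(Defects=-6), the mechanism Defects <- |Speed - Feed| is discarded; Defects is fixed at -6.
Feed = -2Speed + 6  [with Speed=4]  = -2
Output = Feed*Defects  [with Feed=-2, Defects=-6]  = 12
Without intervention: Feed = -2Speed + 6  [with Speed=4]  = -2; Defects = |Speed - Feed|  [with Speed=4, Feed=-2]  = 6; Output = Feed*Defects  [with Feed=-2, Defects=6]  = -12.
Change = 12 − (-12) = 24.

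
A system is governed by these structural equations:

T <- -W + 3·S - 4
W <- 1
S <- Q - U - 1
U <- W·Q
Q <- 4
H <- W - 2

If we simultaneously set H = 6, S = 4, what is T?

7

Setting H = 6, S = 4 by intervention discards those variables' equations.
T = -W + 3·S - 4  [with W=1, S=4]  = 7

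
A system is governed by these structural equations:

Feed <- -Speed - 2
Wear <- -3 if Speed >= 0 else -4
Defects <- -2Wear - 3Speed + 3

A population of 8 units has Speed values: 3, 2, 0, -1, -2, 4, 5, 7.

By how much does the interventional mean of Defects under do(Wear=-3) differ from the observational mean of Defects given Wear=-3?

The intervention sets Wear=-3 in all 8 units regardless of Speed. Recomputing Defects per unit gives 0, 3, 9, 12, 15, -3, -6, -12; average 2.25.
Conditioning on Wear=-3 selects the 6 unit(s) with Speed ∈ {3, 2, 0, 4, 5, 7}. Their Defects values: 0, 3, 9, -3, -6, -12. Mean = -1.5.
Difference = 2.25 − (-1.5) = 3.75.

3.75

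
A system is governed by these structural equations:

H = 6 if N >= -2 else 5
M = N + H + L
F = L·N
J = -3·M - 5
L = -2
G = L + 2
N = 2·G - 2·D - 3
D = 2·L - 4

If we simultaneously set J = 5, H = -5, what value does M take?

Setting J = 5, H = -5 by intervention discards those variables' equations.
D = 2·L - 4  [with L=-2]  = -8
G = L + 2  [with L=-2]  = 0
N = 2·G - 2·D - 3  [with G=0, D=-8]  = 13
M = N + H + L  [with N=13, H=-5, L=-2]  = 6

6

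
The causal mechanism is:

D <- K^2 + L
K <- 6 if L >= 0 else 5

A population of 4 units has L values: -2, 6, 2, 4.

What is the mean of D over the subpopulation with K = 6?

Observing K=6 restricts to units where K's equation naturally yields 6: L ∈ {6, 2, 4}. In that subpopulation D = 42, 38, 40, mean 40.

40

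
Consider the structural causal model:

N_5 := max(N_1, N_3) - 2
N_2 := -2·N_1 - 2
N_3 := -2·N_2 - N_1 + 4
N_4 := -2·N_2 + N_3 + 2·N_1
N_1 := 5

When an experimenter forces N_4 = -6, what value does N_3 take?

Under do(N_4=-6), the mechanism N_4 := -2·N_2 + N_3 + 2·N_1 is discarded; N_4 is fixed at -6.
Since N_3 is not a descendant of the intervened variable, it is unaffected.
N_2 = -2·N_1 - 2  [with N_1=5]  = -12
N_3 = -2·N_2 - N_1 + 4  [with N_2=-12, N_1=5]  = 23

23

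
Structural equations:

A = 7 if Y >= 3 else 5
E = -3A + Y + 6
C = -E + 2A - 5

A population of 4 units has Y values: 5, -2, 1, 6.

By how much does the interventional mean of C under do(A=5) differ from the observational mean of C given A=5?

do(A=5) breaks A's dependence on Y. With A=5 fixed, C across the units is 9, 16, 13, 8, mean 11.5.
Observing A=5 restricts to units where A's equation naturally yields 5: Y ∈ {-2, 1}. In that subpopulation C = 16, 13, mean 14.5.
Difference = 11.5 − 14.5 = -3.

-3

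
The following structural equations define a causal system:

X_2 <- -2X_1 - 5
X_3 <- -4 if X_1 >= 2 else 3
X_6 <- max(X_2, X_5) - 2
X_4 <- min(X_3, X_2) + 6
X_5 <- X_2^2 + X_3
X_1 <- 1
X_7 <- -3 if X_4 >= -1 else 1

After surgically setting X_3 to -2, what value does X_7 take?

-3

The intervention breaks the incoming arrows to X_3: X_3 <- -4 if X_1 >= 2 else 3 no longer applies, and X_3 = -2.
X_2 = -2X_1 - 5  [with X_1=1]  = -7
X_4 = min(X_3, X_2) + 6  [with X_3=-2, X_2=-7]  = -1
X_7 = -3 if X_4 >= -1 else 1  [with X_4=-1]  = -3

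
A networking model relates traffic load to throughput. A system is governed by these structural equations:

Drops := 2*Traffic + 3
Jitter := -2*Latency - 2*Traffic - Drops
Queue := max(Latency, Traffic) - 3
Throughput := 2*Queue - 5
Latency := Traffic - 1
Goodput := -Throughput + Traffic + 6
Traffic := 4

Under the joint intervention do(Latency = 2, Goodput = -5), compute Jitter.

-23

Setting Latency = 2, Goodput = -5 by intervention discards those variables' equations.
Drops = 2*Traffic + 3  [with Traffic=4]  = 11
Jitter = -2*Latency - 2*Traffic - Drops  [with Latency=2, Traffic=4, Drops=11]  = -23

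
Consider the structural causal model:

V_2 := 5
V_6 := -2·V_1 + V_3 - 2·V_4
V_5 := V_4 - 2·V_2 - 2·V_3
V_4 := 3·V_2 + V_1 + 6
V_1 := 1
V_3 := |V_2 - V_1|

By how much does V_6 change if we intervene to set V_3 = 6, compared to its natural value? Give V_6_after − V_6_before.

The intervention breaks the incoming arrows to V_3: V_3 := |V_2 - V_1| no longer applies, and V_3 = 6.
V_4 = 3·V_2 + V_1 + 6  [with V_2=5, V_1=1]  = 22
V_6 = -2·V_1 + V_3 - 2·V_4  [with V_1=1, V_3=6, V_4=22]  = -40
Without intervention: V_3 = |V_2 - V_1|  [with V_2=5, V_1=1]  = 4; V_4 = 3·V_2 + V_1 + 6  [with V_2=5, V_1=1]  = 22; V_6 = -2·V_1 + V_3 - 2·V_4  [with V_1=1, V_3=4, V_4=22]  = -42.
Change = -40 − (-42) = 2.

2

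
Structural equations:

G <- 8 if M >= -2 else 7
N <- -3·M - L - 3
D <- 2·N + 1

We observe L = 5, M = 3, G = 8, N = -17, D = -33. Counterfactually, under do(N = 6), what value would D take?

13

Intervening sets N = 6 and removes its equation (N <- -3·M - L - 3).
D = 2·N + 1  [with N=6]  = 13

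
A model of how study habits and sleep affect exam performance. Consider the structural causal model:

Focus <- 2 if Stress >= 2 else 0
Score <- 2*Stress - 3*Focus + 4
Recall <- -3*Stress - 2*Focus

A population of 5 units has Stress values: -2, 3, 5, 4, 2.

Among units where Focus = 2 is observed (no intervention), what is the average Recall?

-14.5

E[Recall|Focus=2] averages over only the 4 units with Focus=2 (Stress = 3, 5, 4, 2): Recall = -13, -19, -16, -10, mean -14.5.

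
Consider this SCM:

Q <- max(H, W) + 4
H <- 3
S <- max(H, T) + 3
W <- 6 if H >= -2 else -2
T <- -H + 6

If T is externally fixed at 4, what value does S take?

The intervention breaks the incoming arrows to T: T <- -H + 6 no longer applies, and T = 4.
S = max(H, T) + 3  [with H=3, T=4]  = 7

7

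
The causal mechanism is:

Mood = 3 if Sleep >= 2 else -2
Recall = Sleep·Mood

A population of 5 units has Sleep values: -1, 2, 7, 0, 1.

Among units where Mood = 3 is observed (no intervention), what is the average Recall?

13.5

E[Recall|Mood=3] averages over only the 2 units with Mood=3 (Sleep = 2, 7): Recall = 6, 21, mean 13.5.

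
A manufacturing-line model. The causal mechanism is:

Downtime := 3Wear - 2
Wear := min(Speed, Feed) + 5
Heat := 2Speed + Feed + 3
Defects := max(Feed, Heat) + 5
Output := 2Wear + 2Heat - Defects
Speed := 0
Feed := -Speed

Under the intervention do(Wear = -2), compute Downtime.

-8

The intervention breaks the incoming arrows to Wear: Wear := min(Speed, Feed) + 5 no longer applies, and Wear = -2.
Downtime = 3Wear - 2  [with Wear=-2]  = -8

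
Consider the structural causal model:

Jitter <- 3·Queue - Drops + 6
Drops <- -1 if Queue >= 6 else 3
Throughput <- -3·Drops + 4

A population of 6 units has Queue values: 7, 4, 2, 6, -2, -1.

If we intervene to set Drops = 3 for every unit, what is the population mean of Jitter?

The intervention sets Drops=3 in all 6 units regardless of Queue. Recomputing Jitter per unit gives 24, 15, 9, 21, -3, 0; average 11.

11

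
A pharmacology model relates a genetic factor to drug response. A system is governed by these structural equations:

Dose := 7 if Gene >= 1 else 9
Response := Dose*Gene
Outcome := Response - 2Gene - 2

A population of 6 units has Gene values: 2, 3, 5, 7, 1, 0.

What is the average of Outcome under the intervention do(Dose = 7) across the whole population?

13

Every unit gets Dose=7 under the intervention. Outcome values become 8, 13, 23, 33, 3, -2; E[Outcome|do(Dose=7)] = 13.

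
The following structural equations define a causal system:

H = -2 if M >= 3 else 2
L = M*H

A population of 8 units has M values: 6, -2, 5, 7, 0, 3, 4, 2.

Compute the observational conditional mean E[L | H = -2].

-10

E[L|H=-2] averages over only the 5 units with H=-2 (M = 6, 5, 7, 3, 4): L = -12, -10, -14, -6, -8, mean -10.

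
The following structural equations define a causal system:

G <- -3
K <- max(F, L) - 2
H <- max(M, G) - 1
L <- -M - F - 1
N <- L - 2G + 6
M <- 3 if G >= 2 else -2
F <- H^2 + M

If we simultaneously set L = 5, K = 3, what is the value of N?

Under do(L = 5, K = 3), each intervened variable's structural equation is replaced by its fixed value.
N = L - 2G + 6  [with L=5, G=-3]  = 17

17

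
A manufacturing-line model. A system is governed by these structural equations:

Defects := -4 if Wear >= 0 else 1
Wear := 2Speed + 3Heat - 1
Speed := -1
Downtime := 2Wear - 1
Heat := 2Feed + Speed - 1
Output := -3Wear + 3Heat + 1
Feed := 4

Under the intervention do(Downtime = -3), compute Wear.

Under do(Downtime=-3), the mechanism Downtime := 2Wear - 1 is discarded; Downtime is fixed at -3.
Since Wear is not a descendant of the intervened variable, it is unaffected.
Heat = 2Feed + Speed - 1  [with Feed=4, Speed=-1]  = 6
Wear = 2Speed + 3Heat - 1  [with Speed=-1, Heat=6]  = 15

15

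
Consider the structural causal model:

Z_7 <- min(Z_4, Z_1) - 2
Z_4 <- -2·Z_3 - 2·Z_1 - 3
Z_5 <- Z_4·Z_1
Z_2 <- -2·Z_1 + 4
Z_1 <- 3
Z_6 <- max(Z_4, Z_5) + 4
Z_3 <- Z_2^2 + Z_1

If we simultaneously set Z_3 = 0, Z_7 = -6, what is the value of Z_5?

-27

Setting Z_3 = 0, Z_7 = -6 by intervention discards those variables' equations.
Z_4 = -2·Z_3 - 2·Z_1 - 3  [with Z_3=0, Z_1=3]  = -9
Z_5 = Z_4·Z_1  [with Z_4=-9, Z_1=3]  = -27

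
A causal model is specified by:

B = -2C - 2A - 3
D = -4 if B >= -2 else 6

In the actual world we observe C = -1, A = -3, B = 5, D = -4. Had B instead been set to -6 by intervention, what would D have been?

6

The intervention breaks the incoming arrows to B: B = -2C - 2A - 3 no longer applies, and B = -6.
D = -4 if B >= -2 else 6  [with B=-6]  = 6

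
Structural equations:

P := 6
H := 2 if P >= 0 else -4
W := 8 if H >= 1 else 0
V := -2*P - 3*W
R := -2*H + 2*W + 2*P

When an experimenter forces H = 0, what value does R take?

12

do(H=0) replaces the equation H := 2 if P >= 0 else -4 with the constant H = 0.
W = 8 if H >= 1 else 0  [with H=0]  = 0
R = -2*H + 2*W + 2*P  [with H=0, W=0, P=6]  = 12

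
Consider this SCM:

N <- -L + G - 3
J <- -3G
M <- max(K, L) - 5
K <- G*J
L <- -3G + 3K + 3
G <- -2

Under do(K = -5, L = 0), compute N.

Setting K = -5, L = 0 by intervention discards those variables' equations.
N = -L + G - 3  [with L=0, G=-2]  = -5

-5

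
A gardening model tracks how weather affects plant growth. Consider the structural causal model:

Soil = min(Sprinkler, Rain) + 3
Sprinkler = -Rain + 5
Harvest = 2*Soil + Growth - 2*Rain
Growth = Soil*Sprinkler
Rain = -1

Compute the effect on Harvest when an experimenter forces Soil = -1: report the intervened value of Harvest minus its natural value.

do(Soil=-1) replaces the equation Soil = min(Sprinkler, Rain) + 3 with the constant Soil = -1.
Sprinkler = -Rain + 5  [with Rain=-1]  = 6
Growth = Soil*Sprinkler  [with Soil=-1, Sprinkler=6]  = -6
Harvest = 2*Soil + Growth - 2*Rain  [with Soil=-1, Growth=-6, Rain=-1]  = -6
Without intervention: Sprinkler = -Rain + 5  [with Rain=-1]  = 6; Soil = min(Sprinkler, Rain) + 3  [with Sprinkler=6, Rain=-1]  = 2; Growth = Soil*Sprinkler  [with Soil=2, Sprinkler=6]  = 12; Harvest = 2*Soil + Growth - 2*Rain  [with Soil=2, Growth=12, Rain=-1]  = 18.
Change = -6 − 18 = -24.

-24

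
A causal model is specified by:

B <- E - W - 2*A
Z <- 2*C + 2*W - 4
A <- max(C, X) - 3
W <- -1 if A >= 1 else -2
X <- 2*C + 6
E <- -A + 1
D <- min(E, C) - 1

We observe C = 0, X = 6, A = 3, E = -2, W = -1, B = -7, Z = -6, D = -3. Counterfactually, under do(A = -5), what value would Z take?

-8

The intervention breaks the incoming arrows to A: A <- max(C, X) - 3 no longer applies, and A = -5.
W = -1 if A >= 1 else -2  [with A=-5]  = -2
Z = 2*C + 2*W - 4  [with C=0, W=-2]  = -8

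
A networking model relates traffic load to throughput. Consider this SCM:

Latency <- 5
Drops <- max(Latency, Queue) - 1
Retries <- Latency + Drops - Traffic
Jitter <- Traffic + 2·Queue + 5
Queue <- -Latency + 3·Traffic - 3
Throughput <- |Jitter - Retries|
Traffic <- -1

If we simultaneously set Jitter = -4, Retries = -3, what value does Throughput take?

Setting Jitter = -4, Retries = -3 by intervention discards those variables' equations.
Throughput = |Jitter - Retries|  [with Jitter=-4, Retries=-3]  = 1

1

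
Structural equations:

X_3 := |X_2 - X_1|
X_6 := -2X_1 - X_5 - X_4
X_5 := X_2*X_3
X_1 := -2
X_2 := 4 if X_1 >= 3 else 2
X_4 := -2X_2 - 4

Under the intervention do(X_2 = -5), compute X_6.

Under do(X_2=-5), the mechanism X_2 := 4 if X_1 >= 3 else 2 is discarded; X_2 is fixed at -5.
X_3 = |X_2 - X_1|  [with X_2=-5, X_1=-2]  = 3
X_4 = -2X_2 - 4  [with X_2=-5]  = 6
X_5 = X_2*X_3  [with X_2=-5, X_3=3]  = -15
X_6 = -2X_1 - X_5 - X_4  [with X_1=-2, X_5=-15, X_4=6]  = 13

13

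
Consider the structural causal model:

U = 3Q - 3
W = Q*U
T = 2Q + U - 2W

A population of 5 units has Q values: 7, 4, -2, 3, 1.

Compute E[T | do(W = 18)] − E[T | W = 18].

10.5

Every unit gets W=18 under the intervention. T values become -4, -19, -49, -24, -34; E[T|do(W=18)] = -26.
Conditioning on W=18 selects the 2 unit(s) with Q ∈ {-2, 3}. Their T values: -49, -24. Mean = -36.5.
Difference = -26 − (-36.5) = 10.5.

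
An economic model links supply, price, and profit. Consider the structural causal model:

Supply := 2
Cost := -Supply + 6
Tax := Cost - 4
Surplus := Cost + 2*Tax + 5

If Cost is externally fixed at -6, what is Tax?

The intervention breaks the incoming arrows to Cost: Cost := -Supply + 6 no longer applies, and Cost = -6.
Tax = Cost - 4  [with Cost=-6]  = -10

-10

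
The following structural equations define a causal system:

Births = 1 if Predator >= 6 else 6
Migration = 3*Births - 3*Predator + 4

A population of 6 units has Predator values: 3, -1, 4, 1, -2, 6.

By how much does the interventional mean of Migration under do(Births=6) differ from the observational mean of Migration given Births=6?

-2.5

Every unit gets Births=6 under the intervention. Migration values become 13, 25, 10, 19, 28, 4; E[Migration|do(Births=6)] = 16.5.
Conditioning on Births=6 selects the 5 unit(s) with Predator ∈ {3, -1, 4, 1, -2}. Their Migration values: 13, 25, 10, 19, 28. Mean = 19.
Difference = 16.5 − 19 = -2.5.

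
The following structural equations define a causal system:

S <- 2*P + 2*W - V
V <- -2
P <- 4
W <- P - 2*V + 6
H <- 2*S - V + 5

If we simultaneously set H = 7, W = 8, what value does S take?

Under do(H = 7, W = 8), each intervened variable's structural equation is replaced by its fixed value.
S = 2*P + 2*W - V  [with P=4, W=8, V=-2]  = 26

26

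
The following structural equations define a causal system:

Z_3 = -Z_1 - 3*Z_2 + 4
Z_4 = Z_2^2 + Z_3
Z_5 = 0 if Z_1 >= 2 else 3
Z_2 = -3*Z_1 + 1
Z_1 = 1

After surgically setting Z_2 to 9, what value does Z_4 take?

57

Under do(Z_2=9), the mechanism Z_2 = -3*Z_1 + 1 is discarded; Z_2 is fixed at 9.
Z_3 = -Z_1 - 3*Z_2 + 4  [with Z_1=1, Z_2=9]  = -24
Z_4 = Z_2^2 + Z_3  [with Z_2=9, Z_3=-24]  = 57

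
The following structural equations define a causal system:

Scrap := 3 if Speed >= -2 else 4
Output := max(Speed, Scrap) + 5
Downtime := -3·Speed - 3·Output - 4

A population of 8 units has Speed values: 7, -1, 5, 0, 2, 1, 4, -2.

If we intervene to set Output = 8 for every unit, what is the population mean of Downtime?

-34

The intervention sets Output=8 in all 8 units regardless of Speed. Recomputing Downtime per unit gives -49, -25, -43, -28, -34, -31, -40, -22; average -34.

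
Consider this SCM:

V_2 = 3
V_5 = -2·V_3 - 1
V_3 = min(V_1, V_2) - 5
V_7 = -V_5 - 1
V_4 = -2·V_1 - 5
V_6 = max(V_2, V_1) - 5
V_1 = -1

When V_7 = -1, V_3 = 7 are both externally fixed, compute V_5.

Under do(V_7 = -1, V_3 = 7), each intervened variable's structural equation is replaced by its fixed value.
V_5 = -2·V_3 - 1  [with V_3=7]  = -15

-15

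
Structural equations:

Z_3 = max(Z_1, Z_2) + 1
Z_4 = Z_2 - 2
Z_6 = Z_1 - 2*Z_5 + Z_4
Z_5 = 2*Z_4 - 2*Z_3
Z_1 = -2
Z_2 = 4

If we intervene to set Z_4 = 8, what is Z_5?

Intervening sets Z_4 = 8 and removes its equation (Z_4 = Z_2 - 2).
Z_3 = max(Z_1, Z_2) + 1  [with Z_1=-2, Z_2=4]  = 5
Z_5 = 2*Z_4 - 2*Z_3  [with Z_4=8, Z_3=5]  = 6

6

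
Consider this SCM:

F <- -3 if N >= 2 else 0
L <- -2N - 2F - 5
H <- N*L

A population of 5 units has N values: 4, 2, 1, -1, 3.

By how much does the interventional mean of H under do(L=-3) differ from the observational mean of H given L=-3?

Under do(L=-3), L's equation is replaced by L=-3 for every unit. Per-unit H: -12, -6, -3, 3, -9. Mean = -5.4.
Observing L=-3 restricts to units where L's equation naturally yields -3: N ∈ {2, -1}. In that subpopulation H = -6, 3, mean -1.5.
Difference = -5.4 − (-1.5) = -3.9.

-3.9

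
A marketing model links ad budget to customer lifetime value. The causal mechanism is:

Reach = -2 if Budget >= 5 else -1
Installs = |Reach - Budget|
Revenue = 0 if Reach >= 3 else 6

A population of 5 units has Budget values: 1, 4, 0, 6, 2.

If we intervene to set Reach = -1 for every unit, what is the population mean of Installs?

Under do(Reach=-1), Reach's equation is replaced by Reach=-1 for every unit. Per-unit Installs: 2, 5, 1, 7, 3. Mean = 3.6.

3.6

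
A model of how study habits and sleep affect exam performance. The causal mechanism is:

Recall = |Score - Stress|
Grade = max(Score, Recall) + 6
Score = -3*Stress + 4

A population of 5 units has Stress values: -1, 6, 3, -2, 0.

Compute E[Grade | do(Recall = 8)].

The intervention sets Recall=8 in all 5 units regardless of Stress. Recomputing Grade per unit gives 14, 14, 14, 16, 14; average 14.4.

14.4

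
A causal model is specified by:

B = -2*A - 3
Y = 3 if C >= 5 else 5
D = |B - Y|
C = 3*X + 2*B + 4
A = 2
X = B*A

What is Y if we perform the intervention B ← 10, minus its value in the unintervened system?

-2

do(B=10) replaces the equation B = -2*A - 3 with the constant B = 10.
X = B*A  [with B=10, A=2]  = 20
C = 3*X + 2*B + 4  [with X=20, B=10]  = 84
Y = 3 if C >= 5 else 5  [with C=84]  = 3
Without intervention: B = -2*A - 3  [with A=2]  = -7; X = B*A  [with B=-7, A=2]  = -14; C = 3*X + 2*B + 4  [with X=-14, B=-7]  = -52; Y = 3 if C >= 5 else 5  [with C=-52]  = 5.
Change = 3 − 5 = -2.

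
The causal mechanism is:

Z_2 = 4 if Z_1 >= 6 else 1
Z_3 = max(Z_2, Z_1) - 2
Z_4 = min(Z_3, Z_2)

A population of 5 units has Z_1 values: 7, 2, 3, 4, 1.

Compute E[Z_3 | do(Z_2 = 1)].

do(Z_2=1) breaks Z_2's dependence on Z_1. With Z_2=1 fixed, Z_3 across the units is 5, 0, 1, 2, -1, mean 1.4.

1.4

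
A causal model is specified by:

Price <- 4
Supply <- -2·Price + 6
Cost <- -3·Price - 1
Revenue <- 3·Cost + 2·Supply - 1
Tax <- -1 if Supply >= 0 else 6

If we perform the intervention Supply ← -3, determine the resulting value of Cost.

The intervention breaks the incoming arrows to Supply: Supply <- -2·Price + 6 no longer applies, and Supply = -3.
Since Cost is not a descendant of the intervened variable, it is unaffected.
Cost = -3·Price - 1  [with Price=4]  = -13

-13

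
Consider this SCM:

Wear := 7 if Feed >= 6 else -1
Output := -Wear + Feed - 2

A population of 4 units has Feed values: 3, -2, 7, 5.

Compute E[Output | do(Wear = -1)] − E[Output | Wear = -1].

1.25

do(Wear=-1) breaks Wear's dependence on Feed. With Wear=-1 fixed, Output across the units is 2, -3, 6, 4, mean 2.25.
E[Output|Wear=-1] averages over only the 3 units with Wear=-1 (Feed = 3, -2, 5): Output = 2, -3, 4, mean 1.
Difference = 2.25 − 1 = 1.25.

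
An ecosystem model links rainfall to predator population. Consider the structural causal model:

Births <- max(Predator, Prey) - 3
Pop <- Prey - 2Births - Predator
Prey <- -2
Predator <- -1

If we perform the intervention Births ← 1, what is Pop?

-3

The intervention breaks the incoming arrows to Births: Births <- max(Predator, Prey) - 3 no longer applies, and Births = 1.
Pop = Prey - 2Births - Predator  [with Prey=-2, Births=1, Predator=-1]  = -3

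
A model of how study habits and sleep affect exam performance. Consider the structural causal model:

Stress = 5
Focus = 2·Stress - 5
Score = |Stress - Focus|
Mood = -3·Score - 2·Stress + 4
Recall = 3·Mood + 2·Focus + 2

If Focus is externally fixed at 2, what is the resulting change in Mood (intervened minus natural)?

-9

Under do(Focus=2), the mechanism Focus = 2·Stress - 5 is discarded; Focus is fixed at 2.
Score = |Stress - Focus|  [with Stress=5, Focus=2]  = 3
Mood = -3·Score - 2·Stress + 4  [with Score=3, Stress=5]  = -15
Without intervention: Focus = 2·Stress - 5  [with Stress=5]  = 5; Score = |Stress - Focus|  [with Stress=5, Focus=5]  = 0; Mood = -3·Score - 2·Stress + 4  [with Score=0, Stress=5]  = -6.
Change = -15 − (-6) = -9.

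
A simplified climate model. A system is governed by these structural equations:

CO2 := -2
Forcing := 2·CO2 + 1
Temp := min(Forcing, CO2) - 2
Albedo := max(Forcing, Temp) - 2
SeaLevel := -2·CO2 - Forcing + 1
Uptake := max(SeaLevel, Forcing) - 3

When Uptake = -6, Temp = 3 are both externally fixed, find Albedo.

1

Under do(Uptake = -6, Temp = 3), each intervened variable's structural equation is replaced by its fixed value.
Forcing = 2·CO2 + 1  [with CO2=-2]  = -3
Albedo = max(Forcing, Temp) - 2  [with Forcing=-3, Temp=3]  = 1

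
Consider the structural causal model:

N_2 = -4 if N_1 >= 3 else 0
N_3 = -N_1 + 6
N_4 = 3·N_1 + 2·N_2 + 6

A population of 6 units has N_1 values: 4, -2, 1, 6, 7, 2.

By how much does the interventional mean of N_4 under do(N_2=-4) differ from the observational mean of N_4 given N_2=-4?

-8

do(N_2=-4) breaks N_2's dependence on N_1. With N_2=-4 fixed, N_4 across the units is 10, -8, 1, 16, 19, 4, mean 7.
Observing N_2=-4 restricts to units where N_2's equation naturally yields -4: N_1 ∈ {4, 6, 7}. In that subpopulation N_4 = 10, 16, 19, mean 15.
Difference = 7 − 15 = -8.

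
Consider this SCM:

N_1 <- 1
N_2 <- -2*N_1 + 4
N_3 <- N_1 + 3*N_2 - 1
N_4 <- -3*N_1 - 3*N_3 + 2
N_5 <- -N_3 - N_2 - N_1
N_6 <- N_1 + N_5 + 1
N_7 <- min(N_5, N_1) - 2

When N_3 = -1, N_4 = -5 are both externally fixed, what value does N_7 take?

Under do(N_3 = -1, N_4 = -5), each intervened variable's structural equation is replaced by its fixed value.
N_2 = -2*N_1 + 4  [with N_1=1]  = 2
N_5 = -N_3 - N_2 - N_1  [with N_3=-1, N_2=2, N_1=1]  = -2
N_7 = min(N_5, N_1) - 2  [with N_5=-2, N_1=1]  = -4

-4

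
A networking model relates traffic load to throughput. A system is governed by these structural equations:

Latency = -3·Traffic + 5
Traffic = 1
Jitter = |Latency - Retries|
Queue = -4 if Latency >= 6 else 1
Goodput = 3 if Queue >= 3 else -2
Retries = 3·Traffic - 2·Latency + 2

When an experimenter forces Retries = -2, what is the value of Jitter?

4

Intervening sets Retries = -2 and removes its equation (Retries = 3·Traffic - 2·Latency + 2).
Latency = -3·Traffic + 5  [with Traffic=1]  = 2
Jitter = |Latency - Retries|  [with Latency=2, Retries=-2]  = 4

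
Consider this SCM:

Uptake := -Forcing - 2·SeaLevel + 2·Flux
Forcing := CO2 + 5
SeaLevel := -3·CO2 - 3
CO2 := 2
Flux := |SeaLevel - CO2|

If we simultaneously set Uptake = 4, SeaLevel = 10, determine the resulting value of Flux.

Under do(Uptake = 4, SeaLevel = 10), each intervened variable's structural equation is replaced by its fixed value.
Flux = |SeaLevel - CO2|  [with SeaLevel=10, CO2=2]  = 8

8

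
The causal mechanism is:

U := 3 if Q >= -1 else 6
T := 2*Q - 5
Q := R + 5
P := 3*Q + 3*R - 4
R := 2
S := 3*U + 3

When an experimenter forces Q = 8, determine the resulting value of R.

2

Under do(Q=8), the mechanism Q := R + 5 is discarded; Q is fixed at 8.
R is not downstream of the intervention, so its value is determined by the original equations.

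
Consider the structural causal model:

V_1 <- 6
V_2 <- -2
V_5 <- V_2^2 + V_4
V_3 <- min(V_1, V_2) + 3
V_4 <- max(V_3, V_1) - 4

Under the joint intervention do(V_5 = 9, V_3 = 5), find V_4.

Under do(V_5 = 9, V_3 = 5), each intervened variable's structural equation is replaced by its fixed value.
V_4 = max(V_3, V_1) - 4  [with V_3=5, V_1=6]  = 2

2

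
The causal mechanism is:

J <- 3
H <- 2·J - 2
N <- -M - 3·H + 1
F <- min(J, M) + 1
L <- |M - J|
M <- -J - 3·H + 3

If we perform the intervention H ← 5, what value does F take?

Under do(H=5), the mechanism H <- 2·J - 2 is discarded; H is fixed at 5.
M = -J - 3·H + 3  [with J=3, H=5]  = -15
F = min(J, M) + 1  [with J=3, M=-15]  = -14

-14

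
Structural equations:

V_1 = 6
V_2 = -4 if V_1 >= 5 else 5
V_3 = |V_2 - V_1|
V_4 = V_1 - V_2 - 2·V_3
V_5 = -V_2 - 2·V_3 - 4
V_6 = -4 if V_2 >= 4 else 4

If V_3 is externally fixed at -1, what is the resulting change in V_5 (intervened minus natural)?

do(V_3=-1) replaces the equation V_3 = |V_2 - V_1| with the constant V_3 = -1.
V_2 = -4 if V_1 >= 5 else 5  [with V_1=6]  = -4
V_5 = -V_2 - 2·V_3 - 4  [with V_2=-4, V_3=-1]  = 2
Without intervention: V_2 = -4 if V_1 >= 5 else 5  [with V_1=6]  = -4; V_3 = |V_2 - V_1|  [with V_2=-4, V_1=6]  = 10; V_5 = -V_2 - 2·V_3 - 4  [with V_2=-4, V_3=10]  = -20.
Change = 2 − (-20) = 22.

22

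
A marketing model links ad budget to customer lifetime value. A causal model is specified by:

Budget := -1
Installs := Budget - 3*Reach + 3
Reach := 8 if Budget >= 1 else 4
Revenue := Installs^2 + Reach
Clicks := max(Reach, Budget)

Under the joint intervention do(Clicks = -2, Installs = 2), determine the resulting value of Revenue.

Setting Clicks = -2, Installs = 2 by intervention discards those variables' equations.
Reach = 8 if Budget >= 1 else 4  [with Budget=-1]  = 4
Revenue = Installs^2 + Reach  [with Installs=2, Reach=4]  = 8

8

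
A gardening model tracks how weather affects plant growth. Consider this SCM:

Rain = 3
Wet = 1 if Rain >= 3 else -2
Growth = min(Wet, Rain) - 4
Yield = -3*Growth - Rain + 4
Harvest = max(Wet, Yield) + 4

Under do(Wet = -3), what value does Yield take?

Under do(Wet=-3), the mechanism Wet = 1 if Rain >= 3 else -2 is discarded; Wet is fixed at -3.
Growth = min(Wet, Rain) - 4  [with Wet=-3, Rain=3]  = -7
Yield = -3*Growth - Rain + 4  [with Growth=-7, Rain=3]  = 22

22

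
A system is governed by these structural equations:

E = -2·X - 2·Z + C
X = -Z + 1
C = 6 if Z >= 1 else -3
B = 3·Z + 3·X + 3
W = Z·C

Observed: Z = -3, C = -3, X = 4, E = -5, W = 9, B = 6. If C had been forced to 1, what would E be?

-1

Under do(C=1), the mechanism C = 6 if Z >= 1 else -3 is discarded; C is fixed at 1.
X = -Z + 1  [with Z=-3]  = 4
E = -2·X - 2·Z + C  [with X=4, Z=-3, C=1]  = -1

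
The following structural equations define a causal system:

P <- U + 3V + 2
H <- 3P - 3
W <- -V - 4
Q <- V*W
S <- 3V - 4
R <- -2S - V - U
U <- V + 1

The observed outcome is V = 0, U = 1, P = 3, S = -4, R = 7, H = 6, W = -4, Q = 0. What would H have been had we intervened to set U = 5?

Under do(U=5), the mechanism U <- V + 1 is discarded; U is fixed at 5.
P = U + 3V + 2  [with U=5, V=0]  = 7
H = 3P - 3  [with P=7]  = 18

18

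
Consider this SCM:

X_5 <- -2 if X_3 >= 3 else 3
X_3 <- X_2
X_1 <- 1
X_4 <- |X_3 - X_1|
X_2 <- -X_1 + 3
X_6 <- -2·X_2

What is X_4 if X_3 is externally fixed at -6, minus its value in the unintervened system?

6

The intervention breaks the incoming arrows to X_3: X_3 <- X_2 no longer applies, and X_3 = -6.
X_4 = |X_3 - X_1|  [with X_3=-6, X_1=1]  = 7
Without intervention: X_2 = -X_1 + 3  [with X_1=1]  = 2; X_3 = X_2  [with X_2=2]  = 2; X_4 = |X_3 - X_1|  [with X_3=2, X_1=1]  = 1.
Change = 7 − 1 = 6.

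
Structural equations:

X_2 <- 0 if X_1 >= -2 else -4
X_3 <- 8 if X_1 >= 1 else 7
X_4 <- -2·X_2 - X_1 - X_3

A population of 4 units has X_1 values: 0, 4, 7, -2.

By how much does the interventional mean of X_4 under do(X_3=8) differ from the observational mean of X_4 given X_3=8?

3.25

do(X_3=8) breaks X_3's dependence on X_1. With X_3=8 fixed, X_4 across the units is -8, -12, -15, -6, mean -10.25.
E[X_4|X_3=8] averages over only the 2 units with X_3=8 (X_1 = 4, 7): X_4 = -12, -15, mean -13.5.
Difference = -10.25 − (-13.5) = 3.25.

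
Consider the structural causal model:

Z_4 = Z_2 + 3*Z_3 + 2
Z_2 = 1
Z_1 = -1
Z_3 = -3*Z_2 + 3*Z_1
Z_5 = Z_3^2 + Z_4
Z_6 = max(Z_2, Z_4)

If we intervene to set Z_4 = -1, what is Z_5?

Intervening sets Z_4 = -1 and removes its equation (Z_4 = Z_2 + 3*Z_3 + 2).
Z_3 = -3*Z_2 + 3*Z_1  [with Z_2=1, Z_1=-1]  = -6
Z_5 = Z_3^2 + Z_4  [with Z_3=-6, Z_4=-1]  = 35

35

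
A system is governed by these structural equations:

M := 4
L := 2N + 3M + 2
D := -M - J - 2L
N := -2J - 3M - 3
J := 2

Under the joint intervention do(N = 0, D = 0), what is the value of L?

The joint intervention fixes N = 0, D = 0, removing each variable's own equation.
L = 2N + 3M + 2  [with N=0, M=4]  = 14

14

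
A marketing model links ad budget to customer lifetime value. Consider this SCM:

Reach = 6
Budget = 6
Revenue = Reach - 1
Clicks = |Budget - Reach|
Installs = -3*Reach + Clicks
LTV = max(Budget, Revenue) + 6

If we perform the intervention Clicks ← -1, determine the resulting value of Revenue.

5

do(Clicks=-1) replaces the equation Clicks = |Budget - Reach| with the constant Clicks = -1.
Revenue is not downstream of the intervention, so its value is determined by the original equations.
Revenue = Reach - 1  [with Reach=6]  = 5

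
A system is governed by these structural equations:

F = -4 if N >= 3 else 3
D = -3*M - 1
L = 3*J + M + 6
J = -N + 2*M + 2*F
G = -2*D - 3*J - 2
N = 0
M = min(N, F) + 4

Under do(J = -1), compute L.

7

The intervention breaks the incoming arrows to J: J = -N + 2*M + 2*F no longer applies, and J = -1.
F = -4 if N >= 3 else 3  [with N=0]  = 3
M = min(N, F) + 4  [with N=0, F=3]  = 4
L = 3*J + M + 6  [with J=-1, M=4]  = 7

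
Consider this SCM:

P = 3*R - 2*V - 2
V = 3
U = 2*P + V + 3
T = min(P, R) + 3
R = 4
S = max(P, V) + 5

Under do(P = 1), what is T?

4

do(P=1) replaces the equation P = 3*R - 2*V - 2 with the constant P = 1.
T = min(P, R) + 3  [with P=1, R=4]  = 4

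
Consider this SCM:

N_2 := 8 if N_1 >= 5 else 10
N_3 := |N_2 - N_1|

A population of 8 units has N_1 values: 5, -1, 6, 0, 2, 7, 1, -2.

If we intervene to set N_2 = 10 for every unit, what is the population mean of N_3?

7.75

do(N_2=10) breaks N_2's dependence on N_1. With N_2=10 fixed, N_3 across the units is 5, 11, 4, 10, 8, 3, 9, 12, mean 7.75.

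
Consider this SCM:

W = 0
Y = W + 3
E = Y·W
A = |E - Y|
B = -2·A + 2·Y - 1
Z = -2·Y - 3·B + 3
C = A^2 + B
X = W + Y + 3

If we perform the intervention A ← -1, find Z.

Under do(A=-1), the mechanism A = |E - Y| is discarded; A is fixed at -1.
Y = W + 3  [with W=0]  = 3
B = -2·A + 2·Y - 1  [with A=-1, Y=3]  = 7
Z = -2·Y - 3·B + 3  [with Y=3, B=7]  = -24

-24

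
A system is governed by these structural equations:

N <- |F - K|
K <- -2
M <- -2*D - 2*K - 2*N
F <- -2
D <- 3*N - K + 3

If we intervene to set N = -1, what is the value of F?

Under do(N=-1), the mechanism N <- |F - K| is discarded; N is fixed at -1.
Since F is not a descendant of the intervened variable, it is unaffected.

-2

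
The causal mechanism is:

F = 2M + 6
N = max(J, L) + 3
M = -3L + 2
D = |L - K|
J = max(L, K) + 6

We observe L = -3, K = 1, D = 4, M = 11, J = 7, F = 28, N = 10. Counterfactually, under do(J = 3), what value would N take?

6

Under do(J=3), the mechanism J = max(L, K) + 6 is discarded; J is fixed at 3.
N = max(J, L) + 3  [with J=3, L=-3]  = 6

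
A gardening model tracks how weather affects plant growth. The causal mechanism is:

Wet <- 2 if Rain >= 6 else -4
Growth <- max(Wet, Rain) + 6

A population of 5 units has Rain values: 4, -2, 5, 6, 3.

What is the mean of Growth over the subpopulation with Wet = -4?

8.5

Observing Wet=-4 restricts to units where Wet's equation naturally yields -4: Rain ∈ {4, -2, 5, 3}. In that subpopulation Growth = 10, 4, 11, 9, mean 8.5.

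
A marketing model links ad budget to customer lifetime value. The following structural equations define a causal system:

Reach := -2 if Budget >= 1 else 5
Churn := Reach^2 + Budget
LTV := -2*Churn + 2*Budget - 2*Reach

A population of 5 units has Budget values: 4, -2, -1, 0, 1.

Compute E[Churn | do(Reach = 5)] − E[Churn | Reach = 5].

The intervention sets Reach=5 in all 5 units regardless of Budget. Recomputing Churn per unit gives 29, 23, 24, 25, 26; average 25.4.
E[Churn|Reach=5] averages over only the 3 units with Reach=5 (Budget = -2, -1, 0): Churn = 23, 24, 25, mean 24.
Difference = 25.4 − 24 = 1.4.

1.4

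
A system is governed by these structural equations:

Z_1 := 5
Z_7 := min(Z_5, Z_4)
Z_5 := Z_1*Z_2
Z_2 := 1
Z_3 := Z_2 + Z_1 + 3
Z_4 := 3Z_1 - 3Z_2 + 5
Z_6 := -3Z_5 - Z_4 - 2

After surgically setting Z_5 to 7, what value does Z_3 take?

do(Z_5=7) replaces the equation Z_5 := Z_1*Z_2 with the constant Z_5 = 7.
Z_3 is not downstream of the intervention, so its value is determined by the original equations.
Z_3 = Z_2 + Z_1 + 3  [with Z_2=1, Z_1=5]  = 9

9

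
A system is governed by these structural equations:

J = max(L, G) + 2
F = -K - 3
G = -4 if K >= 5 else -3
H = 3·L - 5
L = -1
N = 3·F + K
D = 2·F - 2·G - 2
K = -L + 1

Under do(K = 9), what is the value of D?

-18

do(K=9) replaces the equation K = -L + 1 with the constant K = 9.
G = -4 if K >= 5 else -3  [with K=9]  = -4
F = -K - 3  [with K=9]  = -12
D = 2·F - 2·G - 2  [with F=-12, G=-4]  = -18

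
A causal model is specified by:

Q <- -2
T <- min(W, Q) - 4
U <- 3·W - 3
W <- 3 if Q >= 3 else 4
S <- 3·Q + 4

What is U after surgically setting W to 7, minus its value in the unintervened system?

do(W=7) replaces the equation W <- 3 if Q >= 3 else 4 with the constant W = 7.
U = 3·W - 3  [with W=7]  = 18
Without intervention: W = 3 if Q >= 3 else 4  [with Q=-2]  = 4; U = 3·W - 3  [with W=4]  = 9.
Change = 18 − 9 = 9.

9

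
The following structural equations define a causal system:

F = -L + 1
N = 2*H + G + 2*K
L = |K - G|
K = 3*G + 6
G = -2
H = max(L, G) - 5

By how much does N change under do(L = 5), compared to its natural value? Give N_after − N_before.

6

do(L=5) replaces the equation L = |K - G| with the constant L = 5.
K = 3*G + 6  [with G=-2]  = 0
H = max(L, G) - 5  [with L=5, G=-2]  = 0
N = 2*H + G + 2*K  [with H=0, G=-2, K=0]  = -2
Without intervention: K = 3*G + 6  [with G=-2]  = 0; L = |K - G|  [with K=0, G=-2]  = 2; H = max(L, G) - 5  [with L=2, G=-2]  = -3; N = 2*H + G + 2*K  [with H=-3, G=-2, K=0]  = -8.
Change = -2 − (-8) = 6.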